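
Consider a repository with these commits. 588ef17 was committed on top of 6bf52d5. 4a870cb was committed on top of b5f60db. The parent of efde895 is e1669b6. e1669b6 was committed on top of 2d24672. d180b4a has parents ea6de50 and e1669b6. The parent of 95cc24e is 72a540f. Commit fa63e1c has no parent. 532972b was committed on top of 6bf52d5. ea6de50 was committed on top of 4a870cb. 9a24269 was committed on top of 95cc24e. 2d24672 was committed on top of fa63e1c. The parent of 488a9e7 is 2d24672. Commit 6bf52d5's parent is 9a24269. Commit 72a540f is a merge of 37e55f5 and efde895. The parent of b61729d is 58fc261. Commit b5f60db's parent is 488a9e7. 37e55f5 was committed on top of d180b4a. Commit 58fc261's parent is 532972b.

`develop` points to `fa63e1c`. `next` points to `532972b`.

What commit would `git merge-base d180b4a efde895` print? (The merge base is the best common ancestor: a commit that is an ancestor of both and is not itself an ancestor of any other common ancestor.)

Ancestors of d180b4a: {2d24672, 488a9e7, 4a870cb, b5f60db, d180b4a, e1669b6, ea6de50, fa63e1c}.
Ancestors of efde895: {2d24672, e1669b6, efde895, fa63e1c}.
Common ancestors: {2d24672, e1669b6, fa63e1c}.
Among these, e1669b6 is not an ancestor of any other common ancestor — it is the merge base.

e1669b6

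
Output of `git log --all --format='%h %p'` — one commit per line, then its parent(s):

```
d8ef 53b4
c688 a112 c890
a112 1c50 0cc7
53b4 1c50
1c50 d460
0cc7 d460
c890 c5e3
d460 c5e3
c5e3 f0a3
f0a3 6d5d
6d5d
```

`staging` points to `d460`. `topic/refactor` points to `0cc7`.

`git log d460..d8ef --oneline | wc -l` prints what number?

3

Reachable from d8ef: {1c50, 53b4, 6d5d, c5e3, d460, d8ef, f0a3}.
Reachable from d460: {6d5d, c5e3, d460, f0a3}.
In d8ef's history but not d460's: {1c50, 53b4, d8ef} — 3 commits.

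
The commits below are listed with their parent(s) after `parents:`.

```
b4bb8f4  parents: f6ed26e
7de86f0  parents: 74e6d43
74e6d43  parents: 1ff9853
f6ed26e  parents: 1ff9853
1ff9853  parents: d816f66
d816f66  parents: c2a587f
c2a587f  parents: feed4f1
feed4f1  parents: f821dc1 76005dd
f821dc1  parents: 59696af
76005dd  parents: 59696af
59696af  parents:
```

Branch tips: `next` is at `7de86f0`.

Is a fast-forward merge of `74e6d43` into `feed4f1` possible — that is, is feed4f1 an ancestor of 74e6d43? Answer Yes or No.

A fast-forward from feed4f1 to 74e6d43 is possible iff feed4f1 is an ancestor of 74e6d43.
Ancestors of 74e6d43: {1ff9853, 59696af, 74e6d43, 76005dd, c2a587f, d816f66, f821dc1, feed4f1}.
feed4f1 is among them, so fast-forward is possible.

Yes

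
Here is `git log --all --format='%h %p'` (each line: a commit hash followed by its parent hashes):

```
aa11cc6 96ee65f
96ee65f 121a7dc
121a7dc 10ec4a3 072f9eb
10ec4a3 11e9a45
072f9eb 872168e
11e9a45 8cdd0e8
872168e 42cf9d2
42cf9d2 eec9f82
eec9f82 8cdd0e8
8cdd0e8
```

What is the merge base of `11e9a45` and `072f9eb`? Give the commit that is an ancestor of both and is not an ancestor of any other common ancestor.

8cdd0e8

Ancestors of 11e9a45: {11e9a45, 8cdd0e8}.
Ancestors of 072f9eb: {072f9eb, 42cf9d2, 872168e, 8cdd0e8, eec9f82}.
Common ancestors: {8cdd0e8}.
The only common ancestor is 8cdd0e8, so it is the merge base.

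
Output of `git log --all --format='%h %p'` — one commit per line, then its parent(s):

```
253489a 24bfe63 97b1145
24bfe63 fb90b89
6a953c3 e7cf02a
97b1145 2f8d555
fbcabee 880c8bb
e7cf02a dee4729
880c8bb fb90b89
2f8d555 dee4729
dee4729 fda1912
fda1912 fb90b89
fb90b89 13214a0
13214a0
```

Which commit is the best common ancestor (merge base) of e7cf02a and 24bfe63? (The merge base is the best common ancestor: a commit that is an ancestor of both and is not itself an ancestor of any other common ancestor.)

Ancestors of e7cf02a: {13214a0, dee4729, e7cf02a, fb90b89, fda1912}.
Ancestors of 24bfe63: {13214a0, 24bfe63, fb90b89}.
Common ancestors: {13214a0, fb90b89}.
Among these, fb90b89 is not an ancestor of any other common ancestor — it is the merge base.

fb90b89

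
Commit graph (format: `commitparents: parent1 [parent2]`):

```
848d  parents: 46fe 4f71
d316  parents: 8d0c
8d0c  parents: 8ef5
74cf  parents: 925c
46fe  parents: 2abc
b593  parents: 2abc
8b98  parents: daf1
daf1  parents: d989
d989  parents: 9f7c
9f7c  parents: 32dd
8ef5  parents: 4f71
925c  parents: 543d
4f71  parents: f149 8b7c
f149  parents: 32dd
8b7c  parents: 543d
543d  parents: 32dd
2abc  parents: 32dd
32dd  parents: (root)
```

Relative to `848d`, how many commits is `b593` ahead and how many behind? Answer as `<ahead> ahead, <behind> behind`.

Reachable from b593: {2abc, 32dd, b593}.
Reachable from 848d: {2abc, 32dd, 46fe, 4f71, 543d, 848d, 8b7c, f149}.
Only in b593's history (ahead): {b593} — 1.
Only in 848d's history (behind): {46fe, 4f71, 543d, 848d, 8b7c, f149} — 6.

1 ahead, 6 behind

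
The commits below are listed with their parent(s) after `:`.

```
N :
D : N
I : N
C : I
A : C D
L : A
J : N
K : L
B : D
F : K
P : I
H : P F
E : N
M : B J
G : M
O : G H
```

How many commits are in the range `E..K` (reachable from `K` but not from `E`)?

6

Reachable from K: {A, C, D, I, K, L, N}.
Reachable from E: {E, N}.
In K's history but not E's: {A, C, D, I, K, L} — 6 commits.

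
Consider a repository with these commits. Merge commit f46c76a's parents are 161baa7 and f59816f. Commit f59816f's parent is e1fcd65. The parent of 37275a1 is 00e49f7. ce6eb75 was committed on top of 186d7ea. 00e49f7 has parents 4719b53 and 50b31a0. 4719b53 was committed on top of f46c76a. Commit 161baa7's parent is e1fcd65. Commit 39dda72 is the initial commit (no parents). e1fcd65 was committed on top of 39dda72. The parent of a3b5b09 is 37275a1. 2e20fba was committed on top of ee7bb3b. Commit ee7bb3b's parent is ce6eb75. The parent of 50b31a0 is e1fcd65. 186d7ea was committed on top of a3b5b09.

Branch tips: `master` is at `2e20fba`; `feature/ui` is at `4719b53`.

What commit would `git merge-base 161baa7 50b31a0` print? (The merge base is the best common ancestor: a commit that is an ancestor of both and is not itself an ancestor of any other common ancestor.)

Ancestors of 161baa7: {161baa7, 39dda72, e1fcd65}.
Ancestors of 50b31a0: {39dda72, 50b31a0, e1fcd65}.
Common ancestors: {39dda72, e1fcd65}.
Among these, e1fcd65 is not an ancestor of any other common ancestor — it is the merge base.

e1fcd65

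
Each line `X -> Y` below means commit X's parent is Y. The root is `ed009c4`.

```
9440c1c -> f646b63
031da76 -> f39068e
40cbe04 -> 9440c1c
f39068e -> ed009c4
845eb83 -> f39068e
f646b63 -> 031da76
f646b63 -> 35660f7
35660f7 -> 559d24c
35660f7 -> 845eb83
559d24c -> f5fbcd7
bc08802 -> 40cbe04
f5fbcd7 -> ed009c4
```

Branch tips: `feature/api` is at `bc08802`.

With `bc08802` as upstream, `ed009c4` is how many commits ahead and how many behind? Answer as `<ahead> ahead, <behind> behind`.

0 ahead, 10 behind

Reachable from ed009c4: {ed009c4}.
Reachable from bc08802: {031da76, 35660f7, 40cbe04, 559d24c, 845eb83, 9440c1c, bc08802, ed009c4, f39068e, f5fbcd7, f646b63}.
Only in ed009c4's history (ahead): {} — 0.
Only in bc08802's history (behind): {031da76, 35660f7, 40cbe04, 559d24c, 845eb83, 9440c1c, bc08802, f39068e, f5fbcd7, f646b63} — 10.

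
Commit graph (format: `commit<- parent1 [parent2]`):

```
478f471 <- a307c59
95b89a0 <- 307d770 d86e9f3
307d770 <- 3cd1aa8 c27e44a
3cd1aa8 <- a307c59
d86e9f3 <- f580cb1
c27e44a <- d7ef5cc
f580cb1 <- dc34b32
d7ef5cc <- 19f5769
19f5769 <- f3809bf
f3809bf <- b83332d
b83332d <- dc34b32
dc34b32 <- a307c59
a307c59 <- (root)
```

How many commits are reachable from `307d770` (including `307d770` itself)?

9

Walking parent pointers from 307d770: reachable set = {19f5769, 307d770, 3cd1aa8, a307c59, b83332d, c27e44a, d7ef5cc, dc34b32, f3809bf}.
That is 9 commits.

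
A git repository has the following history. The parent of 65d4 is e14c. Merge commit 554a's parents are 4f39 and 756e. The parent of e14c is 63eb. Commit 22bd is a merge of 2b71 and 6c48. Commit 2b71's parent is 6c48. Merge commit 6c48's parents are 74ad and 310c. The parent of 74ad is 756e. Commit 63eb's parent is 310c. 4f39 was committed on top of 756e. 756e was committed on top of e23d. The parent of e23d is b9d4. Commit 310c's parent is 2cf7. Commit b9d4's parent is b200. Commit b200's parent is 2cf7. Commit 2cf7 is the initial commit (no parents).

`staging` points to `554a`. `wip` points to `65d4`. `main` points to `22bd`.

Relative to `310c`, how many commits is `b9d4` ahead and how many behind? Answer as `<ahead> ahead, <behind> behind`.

2 ahead, 1 behind

Reachable from b9d4: {2cf7, b200, b9d4}.
Reachable from 310c: {2cf7, 310c}.
Only in b9d4's history (ahead): {b200, b9d4} — 2.
Only in 310c's history (behind): {310c} — 1.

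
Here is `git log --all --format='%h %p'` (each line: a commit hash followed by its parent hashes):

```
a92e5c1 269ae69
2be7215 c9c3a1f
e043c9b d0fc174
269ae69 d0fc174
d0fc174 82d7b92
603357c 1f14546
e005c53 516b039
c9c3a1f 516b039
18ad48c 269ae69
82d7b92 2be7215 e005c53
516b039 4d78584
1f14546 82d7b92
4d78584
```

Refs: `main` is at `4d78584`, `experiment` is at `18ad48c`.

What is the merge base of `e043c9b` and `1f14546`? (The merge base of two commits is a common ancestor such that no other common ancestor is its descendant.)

82d7b92

Ancestors of e043c9b: {2be7215, 4d78584, 516b039, 82d7b92, c9c3a1f, d0fc174, e005c53, e043c9b}.
Ancestors of 1f14546: {1f14546, 2be7215, 4d78584, 516b039, 82d7b92, c9c3a1f, e005c53}.
Common ancestors: {2be7215, 4d78584, 516b039, 82d7b92, c9c3a1f, e005c53}.
Among these, 82d7b92 is not an ancestor of any other common ancestor — it is the merge base.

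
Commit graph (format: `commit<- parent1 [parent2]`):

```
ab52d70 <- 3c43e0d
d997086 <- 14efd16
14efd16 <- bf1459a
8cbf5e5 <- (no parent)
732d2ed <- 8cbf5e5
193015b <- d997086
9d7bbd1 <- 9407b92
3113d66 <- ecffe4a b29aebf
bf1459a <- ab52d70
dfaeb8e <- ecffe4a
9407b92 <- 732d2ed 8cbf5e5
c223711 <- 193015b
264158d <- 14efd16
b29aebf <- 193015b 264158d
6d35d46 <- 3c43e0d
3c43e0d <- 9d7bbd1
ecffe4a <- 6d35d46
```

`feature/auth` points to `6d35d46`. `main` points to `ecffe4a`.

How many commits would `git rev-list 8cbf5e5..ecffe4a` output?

6

Reachable from ecffe4a: {3c43e0d, 6d35d46, 732d2ed, 8cbf5e5, 9407b92, 9d7bbd1, ecffe4a}.
Reachable from 8cbf5e5: {8cbf5e5}.
In ecffe4a's history but not 8cbf5e5's: {3c43e0d, 6d35d46, 732d2ed, 9407b92, 9d7bbd1, ecffe4a} — 6 commits.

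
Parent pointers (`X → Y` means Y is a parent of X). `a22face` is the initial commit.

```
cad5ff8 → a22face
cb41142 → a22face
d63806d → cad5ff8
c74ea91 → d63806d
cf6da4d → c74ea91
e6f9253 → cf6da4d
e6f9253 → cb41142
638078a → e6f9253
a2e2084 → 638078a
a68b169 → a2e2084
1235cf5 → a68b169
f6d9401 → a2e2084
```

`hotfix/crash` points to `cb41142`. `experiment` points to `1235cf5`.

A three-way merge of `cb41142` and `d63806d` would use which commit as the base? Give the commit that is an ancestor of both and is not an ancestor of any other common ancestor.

a22face

Ancestors of cb41142: {a22face, cb41142}.
Ancestors of d63806d: {a22face, cad5ff8, d63806d}.
Common ancestors: {a22face}.
The only common ancestor is a22face, so it is the merge base.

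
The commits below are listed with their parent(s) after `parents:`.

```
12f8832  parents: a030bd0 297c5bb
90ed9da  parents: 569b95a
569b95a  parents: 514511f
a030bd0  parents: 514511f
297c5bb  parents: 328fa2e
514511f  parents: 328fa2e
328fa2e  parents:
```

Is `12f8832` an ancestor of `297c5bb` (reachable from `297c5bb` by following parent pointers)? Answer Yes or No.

Ancestors of 297c5bb: {297c5bb, 328fa2e}.
12f8832 is not in that set, so it is not an ancestor of 297c5bb.

No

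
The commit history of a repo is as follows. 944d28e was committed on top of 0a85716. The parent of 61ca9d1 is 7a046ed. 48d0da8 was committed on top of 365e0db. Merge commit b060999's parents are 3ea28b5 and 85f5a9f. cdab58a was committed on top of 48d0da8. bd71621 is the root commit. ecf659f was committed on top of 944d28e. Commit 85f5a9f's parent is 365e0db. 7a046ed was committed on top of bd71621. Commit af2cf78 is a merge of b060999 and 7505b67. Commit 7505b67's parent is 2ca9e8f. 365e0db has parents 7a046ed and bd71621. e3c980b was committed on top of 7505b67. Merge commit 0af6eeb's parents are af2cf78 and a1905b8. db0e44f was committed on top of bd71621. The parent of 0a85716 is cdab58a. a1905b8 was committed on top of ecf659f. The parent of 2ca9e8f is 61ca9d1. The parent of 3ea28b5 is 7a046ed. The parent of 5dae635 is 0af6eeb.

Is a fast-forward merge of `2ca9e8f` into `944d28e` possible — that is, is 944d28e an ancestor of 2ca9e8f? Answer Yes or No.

No

A fast-forward from 944d28e to 2ca9e8f is possible iff 944d28e is an ancestor of 2ca9e8f.
Ancestors of 2ca9e8f: {2ca9e8f, 61ca9d1, 7a046ed, bd71621}.
944d28e is not among them, so fast-forward is not possible.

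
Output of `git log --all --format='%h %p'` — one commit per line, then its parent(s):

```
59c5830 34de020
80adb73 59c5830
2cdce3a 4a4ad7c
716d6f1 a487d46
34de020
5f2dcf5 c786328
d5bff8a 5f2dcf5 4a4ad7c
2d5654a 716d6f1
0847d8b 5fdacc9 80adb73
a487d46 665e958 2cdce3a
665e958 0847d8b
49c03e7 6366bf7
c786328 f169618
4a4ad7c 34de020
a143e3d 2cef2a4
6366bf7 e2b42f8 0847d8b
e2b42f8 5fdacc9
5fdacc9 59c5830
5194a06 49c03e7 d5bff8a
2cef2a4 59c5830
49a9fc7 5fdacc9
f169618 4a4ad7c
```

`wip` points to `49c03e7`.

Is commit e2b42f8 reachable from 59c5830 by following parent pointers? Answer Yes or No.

Ancestors of 59c5830: {34de020, 59c5830}.
e2b42f8 is not in that set, so it is not an ancestor of 59c5830.

No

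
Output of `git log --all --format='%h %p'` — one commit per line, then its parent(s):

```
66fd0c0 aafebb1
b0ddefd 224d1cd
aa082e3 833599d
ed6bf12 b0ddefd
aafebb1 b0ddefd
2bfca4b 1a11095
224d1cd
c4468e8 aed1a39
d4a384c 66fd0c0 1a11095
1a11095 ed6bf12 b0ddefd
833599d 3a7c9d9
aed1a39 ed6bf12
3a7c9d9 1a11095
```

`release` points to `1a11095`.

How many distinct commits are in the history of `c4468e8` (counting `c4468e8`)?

5

Walking parent pointers from c4468e8: reachable set = {224d1cd, aed1a39, b0ddefd, c4468e8, ed6bf12}.
That is 5 commits.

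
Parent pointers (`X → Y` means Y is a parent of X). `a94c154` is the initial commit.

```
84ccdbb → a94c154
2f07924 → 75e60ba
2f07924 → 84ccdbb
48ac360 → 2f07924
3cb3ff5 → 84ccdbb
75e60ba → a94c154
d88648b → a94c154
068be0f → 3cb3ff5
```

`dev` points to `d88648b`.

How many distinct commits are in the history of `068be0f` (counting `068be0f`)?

Walking parent pointers from 068be0f: reachable set = {068be0f, 3cb3ff5, 84ccdbb, a94c154}.
That is 4 commits.

4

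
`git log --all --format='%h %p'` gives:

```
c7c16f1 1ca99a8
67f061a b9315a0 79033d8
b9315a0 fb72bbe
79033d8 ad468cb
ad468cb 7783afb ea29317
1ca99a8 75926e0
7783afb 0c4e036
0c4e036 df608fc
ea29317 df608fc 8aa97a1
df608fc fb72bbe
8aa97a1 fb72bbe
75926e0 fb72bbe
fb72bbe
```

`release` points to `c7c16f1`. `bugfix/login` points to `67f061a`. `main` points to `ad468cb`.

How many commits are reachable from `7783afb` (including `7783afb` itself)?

4

Walking parent pointers from 7783afb: reachable set = {0c4e036, 7783afb, df608fc, fb72bbe}.
That is 4 commits.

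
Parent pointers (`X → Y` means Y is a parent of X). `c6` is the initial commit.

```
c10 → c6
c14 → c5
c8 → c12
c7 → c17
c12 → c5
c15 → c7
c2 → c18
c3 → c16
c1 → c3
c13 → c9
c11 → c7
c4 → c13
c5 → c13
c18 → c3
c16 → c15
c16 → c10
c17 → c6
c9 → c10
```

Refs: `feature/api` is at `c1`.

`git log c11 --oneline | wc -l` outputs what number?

4

Walking parent pointers from c11: reachable set = {c11, c17, c6, c7}.
That is 4 commits.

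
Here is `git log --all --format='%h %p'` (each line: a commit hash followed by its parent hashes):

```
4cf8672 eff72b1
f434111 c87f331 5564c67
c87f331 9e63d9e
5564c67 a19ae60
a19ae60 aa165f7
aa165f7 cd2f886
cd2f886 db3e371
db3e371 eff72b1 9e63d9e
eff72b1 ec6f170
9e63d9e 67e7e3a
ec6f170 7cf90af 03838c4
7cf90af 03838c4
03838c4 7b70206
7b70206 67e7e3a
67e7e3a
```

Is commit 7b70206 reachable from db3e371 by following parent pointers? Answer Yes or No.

Ancestors of db3e371 (commits reachable by following parents): {03838c4, 67e7e3a, 7b70206, 7cf90af, 9e63d9e, db3e371, ec6f170, eff72b1}.
7b70206 is in that set, so it is an ancestor of db3e371.

Yes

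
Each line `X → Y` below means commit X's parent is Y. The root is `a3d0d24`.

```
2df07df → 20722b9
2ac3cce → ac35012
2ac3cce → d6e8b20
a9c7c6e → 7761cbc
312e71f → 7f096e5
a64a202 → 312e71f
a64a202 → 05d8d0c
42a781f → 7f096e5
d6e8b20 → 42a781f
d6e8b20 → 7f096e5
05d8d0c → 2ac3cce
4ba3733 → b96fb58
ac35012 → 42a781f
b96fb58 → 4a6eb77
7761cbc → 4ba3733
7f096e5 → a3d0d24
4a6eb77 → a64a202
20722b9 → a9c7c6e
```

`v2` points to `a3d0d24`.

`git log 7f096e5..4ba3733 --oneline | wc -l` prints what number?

Reachable from 4ba3733: {05d8d0c, 2ac3cce, 312e71f, 42a781f, 4a6eb77, 4ba3733, 7f096e5, a3d0d24, a64a202, ac35012, b96fb58, d6e8b20}.
Reachable from 7f096e5: {7f096e5, a3d0d24}.
In 4ba3733's history but not 7f096e5's: {05d8d0c, 2ac3cce, 312e71f, 42a781f, 4a6eb77, 4ba3733, a64a202, ac35012, b96fb58, d6e8b20} — 10 commits.

10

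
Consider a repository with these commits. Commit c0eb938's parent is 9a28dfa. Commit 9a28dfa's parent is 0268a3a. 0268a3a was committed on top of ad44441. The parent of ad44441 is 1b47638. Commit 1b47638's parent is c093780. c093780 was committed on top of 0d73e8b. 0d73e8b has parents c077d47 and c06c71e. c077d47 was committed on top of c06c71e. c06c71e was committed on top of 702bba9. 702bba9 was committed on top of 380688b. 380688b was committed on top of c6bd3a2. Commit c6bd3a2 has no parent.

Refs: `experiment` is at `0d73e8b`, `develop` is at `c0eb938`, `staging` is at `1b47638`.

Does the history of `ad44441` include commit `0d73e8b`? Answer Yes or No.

Ancestors of ad44441 (commits reachable by following parents): {0d73e8b, 1b47638, 380688b, 702bba9, ad44441, c06c71e, c077d47, c093780, c6bd3a2}.
0d73e8b is in that set, so it is an ancestor of ad44441.

Yes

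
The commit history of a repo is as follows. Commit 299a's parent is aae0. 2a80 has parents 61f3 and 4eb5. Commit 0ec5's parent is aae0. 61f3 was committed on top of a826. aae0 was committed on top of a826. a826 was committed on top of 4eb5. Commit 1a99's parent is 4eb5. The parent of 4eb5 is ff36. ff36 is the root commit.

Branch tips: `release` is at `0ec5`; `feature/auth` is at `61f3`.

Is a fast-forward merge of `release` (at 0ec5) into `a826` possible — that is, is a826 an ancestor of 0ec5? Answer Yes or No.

A fast-forward from a826 to 0ec5 is possible iff a826 is an ancestor of 0ec5.
Ancestors of 0ec5: {0ec5, 4eb5, a826, aae0, ff36}.
a826 is among them, so fast-forward is possible.

Yes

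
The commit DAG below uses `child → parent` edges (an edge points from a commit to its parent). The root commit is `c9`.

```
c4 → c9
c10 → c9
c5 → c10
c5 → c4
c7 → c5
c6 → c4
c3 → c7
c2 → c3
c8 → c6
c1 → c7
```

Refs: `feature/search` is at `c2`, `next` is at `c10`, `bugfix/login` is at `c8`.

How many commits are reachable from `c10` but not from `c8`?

1

Reachable from c10: {c10, c9}.
Reachable from c8: {c4, c6, c8, c9}.
In c10's history but not c8's: {c10} — 1 commit.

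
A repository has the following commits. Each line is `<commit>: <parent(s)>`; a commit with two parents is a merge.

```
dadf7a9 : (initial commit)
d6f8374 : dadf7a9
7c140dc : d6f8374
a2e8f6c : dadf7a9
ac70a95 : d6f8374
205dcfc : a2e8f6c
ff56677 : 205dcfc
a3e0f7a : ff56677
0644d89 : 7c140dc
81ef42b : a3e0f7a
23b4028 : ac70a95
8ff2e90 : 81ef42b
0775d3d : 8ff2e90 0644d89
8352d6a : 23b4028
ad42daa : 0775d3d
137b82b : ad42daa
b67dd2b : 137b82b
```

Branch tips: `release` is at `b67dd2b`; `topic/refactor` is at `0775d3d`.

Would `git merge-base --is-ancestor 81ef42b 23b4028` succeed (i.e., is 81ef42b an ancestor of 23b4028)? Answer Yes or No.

No

Ancestors of 23b4028: {23b4028, ac70a95, d6f8374, dadf7a9}.
81ef42b is not in that set, so it is not an ancestor of 23b4028.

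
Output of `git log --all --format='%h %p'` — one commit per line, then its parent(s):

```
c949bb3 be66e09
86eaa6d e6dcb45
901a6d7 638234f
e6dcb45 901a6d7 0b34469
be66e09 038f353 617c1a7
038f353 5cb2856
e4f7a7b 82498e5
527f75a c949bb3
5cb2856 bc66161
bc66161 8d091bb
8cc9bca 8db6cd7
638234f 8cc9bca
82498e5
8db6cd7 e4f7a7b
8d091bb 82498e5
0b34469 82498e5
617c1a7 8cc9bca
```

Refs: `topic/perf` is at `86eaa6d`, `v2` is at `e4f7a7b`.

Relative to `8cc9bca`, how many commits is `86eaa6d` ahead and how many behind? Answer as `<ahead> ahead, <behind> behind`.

5 ahead, 0 behind

Reachable from 86eaa6d: {0b34469, 638234f, 82498e5, 86eaa6d, 8cc9bca, 8db6cd7, 901a6d7, e4f7a7b, e6dcb45}.
Reachable from 8cc9bca: {82498e5, 8cc9bca, 8db6cd7, e4f7a7b}.
Only in 86eaa6d's history (ahead): {0b34469, 638234f, 86eaa6d, 901a6d7, e6dcb45} — 5.
Only in 8cc9bca's history (behind): {} — 0.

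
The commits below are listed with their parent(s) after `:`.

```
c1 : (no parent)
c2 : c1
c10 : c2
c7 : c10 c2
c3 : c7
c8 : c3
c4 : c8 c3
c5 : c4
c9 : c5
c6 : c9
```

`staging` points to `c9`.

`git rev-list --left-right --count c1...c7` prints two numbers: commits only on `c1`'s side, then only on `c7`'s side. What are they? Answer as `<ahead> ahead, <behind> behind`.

0 ahead, 3 behind

Reachable from c1: {c1}.
Reachable from c7: {c1, c10, c2, c7}.
Only in c1's history (ahead): {} — 0.
Only in c7's history (behind): {c10, c2, c7} — 3.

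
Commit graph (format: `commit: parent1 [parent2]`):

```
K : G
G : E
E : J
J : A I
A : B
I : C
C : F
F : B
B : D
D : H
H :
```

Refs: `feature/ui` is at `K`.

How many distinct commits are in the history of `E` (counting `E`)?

Walking parent pointers from E: reachable set = {A, B, C, D, E, F, H, I, J}.
That is 9 commits.

9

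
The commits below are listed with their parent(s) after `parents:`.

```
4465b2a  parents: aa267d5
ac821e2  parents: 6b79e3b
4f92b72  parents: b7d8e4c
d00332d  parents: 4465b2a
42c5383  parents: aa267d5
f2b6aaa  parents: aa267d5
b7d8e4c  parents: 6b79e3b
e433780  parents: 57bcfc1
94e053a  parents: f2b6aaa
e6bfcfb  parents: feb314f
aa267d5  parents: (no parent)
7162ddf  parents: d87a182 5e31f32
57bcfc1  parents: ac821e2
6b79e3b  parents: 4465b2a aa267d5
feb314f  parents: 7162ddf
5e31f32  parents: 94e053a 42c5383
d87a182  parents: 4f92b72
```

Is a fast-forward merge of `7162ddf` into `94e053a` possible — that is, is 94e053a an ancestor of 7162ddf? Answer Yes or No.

Yes

A fast-forward from 94e053a to 7162ddf is possible iff 94e053a is an ancestor of 7162ddf.
Ancestors of 7162ddf: {42c5383, 4465b2a, 4f92b72, 5e31f32, 6b79e3b, 7162ddf, 94e053a, aa267d5, b7d8e4c, d87a182, f2b6aaa}.
94e053a is among them, so fast-forward is possible.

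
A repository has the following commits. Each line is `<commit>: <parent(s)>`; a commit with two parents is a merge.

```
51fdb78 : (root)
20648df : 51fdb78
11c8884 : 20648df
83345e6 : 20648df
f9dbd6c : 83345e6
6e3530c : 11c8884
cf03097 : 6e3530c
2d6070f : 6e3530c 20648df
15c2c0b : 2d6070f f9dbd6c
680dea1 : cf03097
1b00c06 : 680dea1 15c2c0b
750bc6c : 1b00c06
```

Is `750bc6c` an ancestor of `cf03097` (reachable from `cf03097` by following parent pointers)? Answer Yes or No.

No

Ancestors of cf03097: {11c8884, 20648df, 51fdb78, 6e3530c, cf03097}.
750bc6c is not in that set, so it is not an ancestor of cf03097.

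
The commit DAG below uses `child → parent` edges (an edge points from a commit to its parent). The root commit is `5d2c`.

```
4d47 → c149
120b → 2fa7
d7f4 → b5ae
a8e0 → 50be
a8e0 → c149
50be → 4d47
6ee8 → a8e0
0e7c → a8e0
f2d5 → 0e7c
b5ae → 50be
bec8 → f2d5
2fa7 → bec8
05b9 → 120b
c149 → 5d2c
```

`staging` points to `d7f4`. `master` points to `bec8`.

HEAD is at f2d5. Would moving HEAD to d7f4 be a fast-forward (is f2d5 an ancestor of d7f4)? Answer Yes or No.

A fast-forward from f2d5 to d7f4 is possible iff f2d5 is an ancestor of d7f4.
Ancestors of d7f4: {4d47, 50be, 5d2c, b5ae, c149, d7f4}.
f2d5 is not among them, so fast-forward is not possible.

No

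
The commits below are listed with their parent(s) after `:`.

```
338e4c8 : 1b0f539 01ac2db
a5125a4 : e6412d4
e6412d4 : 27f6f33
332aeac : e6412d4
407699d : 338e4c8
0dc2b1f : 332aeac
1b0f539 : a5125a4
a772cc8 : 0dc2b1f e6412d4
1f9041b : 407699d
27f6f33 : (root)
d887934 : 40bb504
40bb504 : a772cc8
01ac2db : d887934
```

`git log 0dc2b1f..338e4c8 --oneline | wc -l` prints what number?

Reachable from 338e4c8: {01ac2db, 0dc2b1f, 1b0f539, 27f6f33, 332aeac, 338e4c8, 40bb504, a5125a4, a772cc8, d887934, e6412d4}.
Reachable from 0dc2b1f: {0dc2b1f, 27f6f33, 332aeac, e6412d4}.
In 338e4c8's history but not 0dc2b1f's: {01ac2db, 1b0f539, 338e4c8, 40bb504, a5125a4, a772cc8, d887934} — 7 commits.

7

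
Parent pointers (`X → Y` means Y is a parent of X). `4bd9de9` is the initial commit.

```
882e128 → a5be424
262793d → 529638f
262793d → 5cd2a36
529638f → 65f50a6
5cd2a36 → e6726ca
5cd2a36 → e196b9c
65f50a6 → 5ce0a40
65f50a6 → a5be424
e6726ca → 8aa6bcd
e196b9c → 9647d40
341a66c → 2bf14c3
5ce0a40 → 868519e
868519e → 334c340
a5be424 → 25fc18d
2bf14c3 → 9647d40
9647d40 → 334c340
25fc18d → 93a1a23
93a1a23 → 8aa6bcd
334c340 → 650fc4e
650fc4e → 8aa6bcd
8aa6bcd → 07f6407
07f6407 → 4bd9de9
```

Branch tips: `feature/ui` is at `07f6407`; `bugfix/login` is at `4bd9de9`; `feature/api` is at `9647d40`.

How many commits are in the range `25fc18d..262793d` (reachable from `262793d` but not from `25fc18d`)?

12

Reachable from 262793d: {07f6407, 25fc18d, 262793d, 334c340, 4bd9de9, 529638f, 5cd2a36, 5ce0a40, 650fc4e, 65f50a6, 868519e, 8aa6bcd, 93a1a23, 9647d40, a5be424, e196b9c, e6726ca}.
Reachable from 25fc18d: {07f6407, 25fc18d, 4bd9de9, 8aa6bcd, 93a1a23}.
In 262793d's history but not 25fc18d's: {262793d, 334c340, 529638f, 5cd2a36, 5ce0a40, 650fc4e, 65f50a6, 868519e, 9647d40, a5be424, e196b9c, e6726ca} — 12 commits.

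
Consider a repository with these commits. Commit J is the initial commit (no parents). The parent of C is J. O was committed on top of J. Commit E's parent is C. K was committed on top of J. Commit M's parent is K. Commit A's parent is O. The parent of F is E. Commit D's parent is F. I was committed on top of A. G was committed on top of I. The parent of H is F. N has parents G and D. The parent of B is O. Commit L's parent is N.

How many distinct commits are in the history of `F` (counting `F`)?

Walking parent pointers from F: reachable set = {C, E, F, J}.
That is 4 commits.

4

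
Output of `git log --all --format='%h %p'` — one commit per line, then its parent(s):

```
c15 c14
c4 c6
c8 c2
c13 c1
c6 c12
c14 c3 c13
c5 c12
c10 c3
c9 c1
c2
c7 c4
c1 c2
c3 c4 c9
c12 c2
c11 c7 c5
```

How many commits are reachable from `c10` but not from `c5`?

6

Reachable from c10: {c1, c10, c12, c2, c3, c4, c6, c9}.
Reachable from c5: {c12, c2, c5}.
In c10's history but not c5's: {c1, c10, c3, c4, c6, c9} — 6 commits.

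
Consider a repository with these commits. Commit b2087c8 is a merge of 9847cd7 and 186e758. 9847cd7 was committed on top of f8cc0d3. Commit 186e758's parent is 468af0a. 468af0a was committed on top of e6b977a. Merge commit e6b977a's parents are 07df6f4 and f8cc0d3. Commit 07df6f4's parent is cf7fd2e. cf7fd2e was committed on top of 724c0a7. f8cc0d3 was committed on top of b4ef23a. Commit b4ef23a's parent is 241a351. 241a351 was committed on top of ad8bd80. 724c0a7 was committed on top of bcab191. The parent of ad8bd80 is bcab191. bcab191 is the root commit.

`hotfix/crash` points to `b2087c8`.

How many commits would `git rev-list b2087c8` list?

13

Walking parent pointers from b2087c8: reachable set = {07df6f4, 186e758, 241a351, 468af0a, 724c0a7, 9847cd7, ad8bd80, b2087c8, b4ef23a, bcab191, cf7fd2e, e6b977a, f8cc0d3}.
That is 13 commits.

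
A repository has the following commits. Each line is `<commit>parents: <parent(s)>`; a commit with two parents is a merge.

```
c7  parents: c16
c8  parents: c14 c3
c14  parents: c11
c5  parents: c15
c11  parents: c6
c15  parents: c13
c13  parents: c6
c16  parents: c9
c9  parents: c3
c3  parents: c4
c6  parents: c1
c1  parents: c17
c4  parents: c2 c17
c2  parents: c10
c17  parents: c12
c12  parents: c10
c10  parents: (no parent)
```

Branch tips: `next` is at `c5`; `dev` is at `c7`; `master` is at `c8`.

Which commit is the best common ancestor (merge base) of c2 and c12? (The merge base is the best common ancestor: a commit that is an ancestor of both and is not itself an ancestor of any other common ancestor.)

Ancestors of c2: {c10, c2}.
Ancestors of c12: {c10, c12}.
Common ancestors: {c10}.
The only common ancestor is c10, so it is the merge base.

c10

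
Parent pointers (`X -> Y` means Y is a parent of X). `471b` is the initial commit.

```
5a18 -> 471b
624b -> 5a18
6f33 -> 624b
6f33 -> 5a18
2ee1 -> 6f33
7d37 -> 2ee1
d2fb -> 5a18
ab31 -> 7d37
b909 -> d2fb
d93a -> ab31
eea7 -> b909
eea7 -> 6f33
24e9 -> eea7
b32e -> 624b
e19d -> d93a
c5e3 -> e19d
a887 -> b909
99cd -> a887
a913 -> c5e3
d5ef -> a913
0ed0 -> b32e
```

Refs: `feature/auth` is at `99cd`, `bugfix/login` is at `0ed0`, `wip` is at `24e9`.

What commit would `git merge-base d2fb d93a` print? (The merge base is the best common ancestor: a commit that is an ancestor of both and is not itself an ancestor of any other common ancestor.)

Ancestors of d2fb: {471b, 5a18, d2fb}.
Ancestors of d93a: {2ee1, 471b, 5a18, 624b, 6f33, 7d37, ab31, d93a}.
Common ancestors: {471b, 5a18}.
Among these, 5a18 is not an ancestor of any other common ancestor — it is the merge base.

5a18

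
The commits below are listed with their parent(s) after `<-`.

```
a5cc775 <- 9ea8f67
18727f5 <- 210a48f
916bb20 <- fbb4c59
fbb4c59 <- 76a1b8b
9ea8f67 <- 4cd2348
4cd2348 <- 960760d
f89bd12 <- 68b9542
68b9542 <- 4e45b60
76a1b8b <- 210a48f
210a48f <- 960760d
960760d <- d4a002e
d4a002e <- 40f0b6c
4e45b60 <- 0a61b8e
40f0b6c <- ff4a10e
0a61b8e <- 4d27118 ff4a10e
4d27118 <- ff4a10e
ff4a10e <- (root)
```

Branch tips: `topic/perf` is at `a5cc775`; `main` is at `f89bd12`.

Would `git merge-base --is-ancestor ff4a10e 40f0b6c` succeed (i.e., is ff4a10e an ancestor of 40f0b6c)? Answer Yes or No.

Yes

Ancestors of 40f0b6c (commits reachable by following parents): {40f0b6c, ff4a10e}.
ff4a10e is in that set, so it is an ancestor of 40f0b6c.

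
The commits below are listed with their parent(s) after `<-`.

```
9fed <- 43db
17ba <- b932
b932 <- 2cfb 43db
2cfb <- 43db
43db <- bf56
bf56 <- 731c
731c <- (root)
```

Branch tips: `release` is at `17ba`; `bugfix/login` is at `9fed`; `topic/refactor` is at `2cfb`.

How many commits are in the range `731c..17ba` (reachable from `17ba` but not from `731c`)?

Reachable from 17ba: {17ba, 2cfb, 43db, 731c, b932, bf56}.
Reachable from 731c: {731c}.
In 17ba's history but not 731c's: {17ba, 2cfb, 43db, b932, bf56} — 5 commits.

5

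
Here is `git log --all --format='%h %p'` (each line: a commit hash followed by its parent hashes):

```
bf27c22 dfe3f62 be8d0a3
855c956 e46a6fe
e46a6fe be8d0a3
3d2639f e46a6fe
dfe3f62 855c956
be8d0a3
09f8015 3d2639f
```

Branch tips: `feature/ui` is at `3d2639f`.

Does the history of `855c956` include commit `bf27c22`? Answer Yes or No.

No

Ancestors of 855c956: {855c956, be8d0a3, e46a6fe}.
bf27c22 is not in that set, so it is not an ancestor of 855c956.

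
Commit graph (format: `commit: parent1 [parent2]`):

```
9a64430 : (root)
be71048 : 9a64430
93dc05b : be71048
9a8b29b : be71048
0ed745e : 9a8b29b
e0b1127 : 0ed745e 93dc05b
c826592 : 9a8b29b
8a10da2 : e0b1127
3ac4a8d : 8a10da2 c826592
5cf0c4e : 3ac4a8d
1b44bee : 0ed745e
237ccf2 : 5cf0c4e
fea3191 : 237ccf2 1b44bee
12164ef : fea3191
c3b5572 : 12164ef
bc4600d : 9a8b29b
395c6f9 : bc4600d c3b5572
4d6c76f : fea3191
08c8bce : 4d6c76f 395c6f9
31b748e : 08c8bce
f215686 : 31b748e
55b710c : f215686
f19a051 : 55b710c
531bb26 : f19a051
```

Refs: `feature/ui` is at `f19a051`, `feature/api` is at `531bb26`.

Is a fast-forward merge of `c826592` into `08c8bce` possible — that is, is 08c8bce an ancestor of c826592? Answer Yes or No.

A fast-forward from 08c8bce to c826592 is possible iff 08c8bce is an ancestor of c826592.
Ancestors of c826592: {9a64430, 9a8b29b, be71048, c826592}.
08c8bce is not among them, so fast-forward is not possible.

No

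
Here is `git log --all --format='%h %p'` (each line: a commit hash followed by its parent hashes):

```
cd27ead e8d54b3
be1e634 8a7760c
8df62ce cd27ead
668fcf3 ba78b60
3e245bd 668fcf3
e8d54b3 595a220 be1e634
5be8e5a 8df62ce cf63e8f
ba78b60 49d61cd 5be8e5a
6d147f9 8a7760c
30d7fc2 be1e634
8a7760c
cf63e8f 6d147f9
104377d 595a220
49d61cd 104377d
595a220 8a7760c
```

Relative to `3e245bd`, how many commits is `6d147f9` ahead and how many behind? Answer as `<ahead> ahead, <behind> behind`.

0 ahead, 12 behind

Reachable from 6d147f9: {6d147f9, 8a7760c}.
Reachable from 3e245bd: {104377d, 3e245bd, 49d61cd, 595a220, 5be8e5a, 668fcf3, 6d147f9, 8a7760c, 8df62ce, ba78b60, be1e634, cd27ead, cf63e8f, e8d54b3}.
Only in 6d147f9's history (ahead): {} — 0.
Only in 3e245bd's history (behind): {104377d, 3e245bd, 49d61cd, 595a220, 5be8e5a, 668fcf3, 8df62ce, ba78b60, be1e634, cd27ead, cf63e8f, e8d54b3} — 12.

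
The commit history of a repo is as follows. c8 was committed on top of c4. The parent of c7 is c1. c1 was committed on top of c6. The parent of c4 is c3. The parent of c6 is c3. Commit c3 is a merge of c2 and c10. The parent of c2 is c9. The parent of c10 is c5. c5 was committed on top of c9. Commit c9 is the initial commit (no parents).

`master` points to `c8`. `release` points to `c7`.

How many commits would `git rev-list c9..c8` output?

6

Reachable from c8: {c10, c2, c3, c4, c5, c8, c9}.
Reachable from c9: {c9}.
In c8's history but not c9's: {c10, c2, c3, c4, c5, c8} — 6 commits.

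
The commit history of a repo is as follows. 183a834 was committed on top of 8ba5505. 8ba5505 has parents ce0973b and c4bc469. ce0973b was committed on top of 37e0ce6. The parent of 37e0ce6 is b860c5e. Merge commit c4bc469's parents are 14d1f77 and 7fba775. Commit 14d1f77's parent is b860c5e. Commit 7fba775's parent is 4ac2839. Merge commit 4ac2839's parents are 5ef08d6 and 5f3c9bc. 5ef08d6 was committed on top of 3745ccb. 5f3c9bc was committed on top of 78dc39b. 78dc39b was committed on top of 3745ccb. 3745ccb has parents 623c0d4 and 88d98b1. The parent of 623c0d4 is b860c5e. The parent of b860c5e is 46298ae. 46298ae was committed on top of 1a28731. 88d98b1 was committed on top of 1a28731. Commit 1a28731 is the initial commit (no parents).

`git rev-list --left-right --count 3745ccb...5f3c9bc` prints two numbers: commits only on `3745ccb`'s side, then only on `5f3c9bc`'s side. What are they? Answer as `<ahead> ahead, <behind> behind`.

Reachable from 3745ccb: {1a28731, 3745ccb, 46298ae, 623c0d4, 88d98b1, b860c5e}.
Reachable from 5f3c9bc: {1a28731, 3745ccb, 46298ae, 5f3c9bc, 623c0d4, 78dc39b, 88d98b1, b860c5e}.
Only in 3745ccb's history (ahead): {} — 0.
Only in 5f3c9bc's history (behind): {5f3c9bc, 78dc39b} — 2.

0 ahead, 2 behind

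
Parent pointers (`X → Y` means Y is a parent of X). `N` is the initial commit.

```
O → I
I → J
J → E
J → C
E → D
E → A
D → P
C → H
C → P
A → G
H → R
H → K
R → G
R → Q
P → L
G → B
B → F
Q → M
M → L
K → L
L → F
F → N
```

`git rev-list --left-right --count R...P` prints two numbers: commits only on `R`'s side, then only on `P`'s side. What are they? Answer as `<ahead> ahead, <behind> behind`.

Reachable from R: {B, F, G, L, M, N, Q, R}.
Reachable from P: {F, L, N, P}.
Only in R's history (ahead): {B, G, M, Q, R} — 5.
Only in P's history (behind): {P} — 1.

5 ahead, 1 behind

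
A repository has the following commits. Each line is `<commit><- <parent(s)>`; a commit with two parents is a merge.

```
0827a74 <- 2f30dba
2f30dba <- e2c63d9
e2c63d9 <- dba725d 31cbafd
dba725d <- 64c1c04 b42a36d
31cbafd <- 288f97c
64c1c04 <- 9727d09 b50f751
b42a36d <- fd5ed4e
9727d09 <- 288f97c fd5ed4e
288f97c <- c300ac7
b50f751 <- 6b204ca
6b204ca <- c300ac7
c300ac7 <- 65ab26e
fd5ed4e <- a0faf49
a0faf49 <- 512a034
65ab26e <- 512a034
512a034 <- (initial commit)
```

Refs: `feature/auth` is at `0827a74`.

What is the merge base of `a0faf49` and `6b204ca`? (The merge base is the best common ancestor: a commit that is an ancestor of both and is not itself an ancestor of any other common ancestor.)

Ancestors of a0faf49: {512a034, a0faf49}.
Ancestors of 6b204ca: {512a034, 65ab26e, 6b204ca, c300ac7}.
Common ancestors: {512a034}.
The only common ancestor is 512a034, so it is the merge base.

512a034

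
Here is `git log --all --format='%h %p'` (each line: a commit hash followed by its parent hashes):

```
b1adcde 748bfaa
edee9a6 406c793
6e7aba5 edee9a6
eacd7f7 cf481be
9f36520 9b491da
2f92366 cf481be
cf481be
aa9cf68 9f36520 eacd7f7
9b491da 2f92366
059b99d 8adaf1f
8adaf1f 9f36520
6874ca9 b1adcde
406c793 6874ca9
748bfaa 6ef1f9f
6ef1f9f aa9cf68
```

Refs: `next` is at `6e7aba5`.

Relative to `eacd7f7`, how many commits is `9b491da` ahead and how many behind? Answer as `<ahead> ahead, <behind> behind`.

2 ahead, 1 behind

Reachable from 9b491da: {2f92366, 9b491da, cf481be}.
Reachable from eacd7f7: {cf481be, eacd7f7}.
Only in 9b491da's history (ahead): {2f92366, 9b491da} — 2.
Only in eacd7f7's history (behind): {eacd7f7} — 1.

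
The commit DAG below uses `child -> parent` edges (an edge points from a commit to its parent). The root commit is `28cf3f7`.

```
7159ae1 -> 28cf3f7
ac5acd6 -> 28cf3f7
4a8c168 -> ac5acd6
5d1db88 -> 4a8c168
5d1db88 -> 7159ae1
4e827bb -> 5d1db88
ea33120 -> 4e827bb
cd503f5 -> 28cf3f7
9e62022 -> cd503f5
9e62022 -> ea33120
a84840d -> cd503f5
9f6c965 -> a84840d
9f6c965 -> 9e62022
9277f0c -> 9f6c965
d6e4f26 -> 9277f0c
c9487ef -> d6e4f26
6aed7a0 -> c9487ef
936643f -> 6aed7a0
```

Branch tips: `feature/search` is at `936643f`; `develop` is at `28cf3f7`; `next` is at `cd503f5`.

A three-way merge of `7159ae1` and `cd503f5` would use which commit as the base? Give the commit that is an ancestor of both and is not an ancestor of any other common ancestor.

Ancestors of 7159ae1: {28cf3f7, 7159ae1}.
Ancestors of cd503f5: {28cf3f7, cd503f5}.
Common ancestors: {28cf3f7}.
The only common ancestor is 28cf3f7, so it is the merge base.

28cf3f7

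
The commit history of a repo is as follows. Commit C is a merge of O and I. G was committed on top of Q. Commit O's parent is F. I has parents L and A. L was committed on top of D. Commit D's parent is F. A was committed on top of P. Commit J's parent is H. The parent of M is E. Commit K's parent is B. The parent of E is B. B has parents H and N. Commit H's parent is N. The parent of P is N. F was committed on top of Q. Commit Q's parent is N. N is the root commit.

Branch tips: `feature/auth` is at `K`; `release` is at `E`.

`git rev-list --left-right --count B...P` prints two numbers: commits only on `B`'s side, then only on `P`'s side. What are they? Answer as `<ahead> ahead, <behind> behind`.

2 ahead, 1 behind

Reachable from B: {B, H, N}.
Reachable from P: {N, P}.
Only in B's history (ahead): {B, H} — 2.
Only in P's history (behind): {P} — 1.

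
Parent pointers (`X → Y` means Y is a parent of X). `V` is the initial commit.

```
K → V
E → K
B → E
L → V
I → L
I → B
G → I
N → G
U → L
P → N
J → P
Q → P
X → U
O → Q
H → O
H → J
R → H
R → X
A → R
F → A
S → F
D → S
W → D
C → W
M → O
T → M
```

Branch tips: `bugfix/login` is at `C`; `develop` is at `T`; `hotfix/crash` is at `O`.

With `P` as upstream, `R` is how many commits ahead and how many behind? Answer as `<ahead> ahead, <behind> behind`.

7 ahead, 0 behind

Reachable from R: {B, E, G, H, I, J, K, L, N, O, P, Q, R, U, V, X}.
Reachable from P: {B, E, G, I, K, L, N, P, V}.
Only in R's history (ahead): {H, J, O, Q, R, U, X} — 7.
Only in P's history (behind): {} — 0.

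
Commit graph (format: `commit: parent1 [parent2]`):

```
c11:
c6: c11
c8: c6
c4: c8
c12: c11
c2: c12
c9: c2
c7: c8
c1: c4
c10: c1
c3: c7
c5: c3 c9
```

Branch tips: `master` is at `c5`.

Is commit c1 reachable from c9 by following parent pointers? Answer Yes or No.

No

Ancestors of c9: {c11, c12, c2, c9}.
c1 is not in that set, so it is not an ancestor of c9.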